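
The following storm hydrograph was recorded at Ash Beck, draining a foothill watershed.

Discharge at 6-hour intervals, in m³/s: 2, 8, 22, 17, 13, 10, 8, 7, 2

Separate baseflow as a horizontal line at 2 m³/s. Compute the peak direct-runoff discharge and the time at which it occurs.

Q_p = 20.0 m³/s at t = 12 h

Subtracting baseflow gives direct-runoff ordinates: 0.0, 6.0, 20.0, 15.0, 11.0, 8.0, 6.0, 5.0, 0.0 m³/s.
The maximum is 20.0 m³/s, occurring at the reading for t = 12 h.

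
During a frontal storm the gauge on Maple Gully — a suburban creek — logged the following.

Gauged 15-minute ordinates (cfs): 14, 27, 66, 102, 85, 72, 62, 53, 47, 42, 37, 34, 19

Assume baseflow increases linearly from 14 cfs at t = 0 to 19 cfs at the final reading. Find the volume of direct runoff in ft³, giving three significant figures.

V ≈ 4.01 × 10^5 ft³

Direct-runoff ordinates (Q − Q_b): 0.00, 12.58, 51.17, 86.75, 69.33, 55.92, 45.50, 36.08, 29.67, 24.25, 18.83, 15.42, 0.00 cfs.
ΣQ_DR = 445.5 cfs.
With Δt = 0.25 h = 900 s, V = ΣQ_DR · Δt = 445.5 × 900 = 4.01 × 10^5 ft³.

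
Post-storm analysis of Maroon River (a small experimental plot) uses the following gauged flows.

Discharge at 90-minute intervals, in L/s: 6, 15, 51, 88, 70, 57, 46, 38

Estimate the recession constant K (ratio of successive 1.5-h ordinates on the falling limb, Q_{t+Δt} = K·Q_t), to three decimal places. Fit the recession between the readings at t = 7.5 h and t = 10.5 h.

Using the recession-limb readings at t = 7.5 h and t = 10.5 h: Q falls from 57 to 38 L/s over 2 intervals.
K = (Q₂/Q₁)^(1/2) = (38/57)^(1/2) = 0.816.

K ≈ 0.816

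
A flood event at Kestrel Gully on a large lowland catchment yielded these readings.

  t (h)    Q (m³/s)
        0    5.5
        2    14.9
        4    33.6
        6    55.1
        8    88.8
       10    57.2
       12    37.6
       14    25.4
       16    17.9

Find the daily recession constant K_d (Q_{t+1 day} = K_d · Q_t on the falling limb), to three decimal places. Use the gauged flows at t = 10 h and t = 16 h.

K_d ≈ 0.010

Between t = 10 h and t = 16 h the flow falls from 57.2 to 17.9 m³/s over 3×2 h = 6 h.
Per-interval ratio K = (17.9/57.2)^(1/3) = 0.6789; K_d = K^(24/2) = 0.010.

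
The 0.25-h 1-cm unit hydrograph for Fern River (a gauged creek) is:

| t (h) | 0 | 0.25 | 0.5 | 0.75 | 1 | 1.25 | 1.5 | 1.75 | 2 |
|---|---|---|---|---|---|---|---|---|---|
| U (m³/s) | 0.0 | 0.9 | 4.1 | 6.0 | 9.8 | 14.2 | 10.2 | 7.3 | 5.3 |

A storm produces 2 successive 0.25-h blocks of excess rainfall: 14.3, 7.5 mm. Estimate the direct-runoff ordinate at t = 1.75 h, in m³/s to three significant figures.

Q ≈ 18.1 m³/s

By discrete convolution, Q_j = Σ (P_i / 10 mm) · U_{j−i}.
At t = 1.75 h (j=7): Q = (14.3/10)·7.3 + (7.5/10)·10.2 = 18.1 m³/s.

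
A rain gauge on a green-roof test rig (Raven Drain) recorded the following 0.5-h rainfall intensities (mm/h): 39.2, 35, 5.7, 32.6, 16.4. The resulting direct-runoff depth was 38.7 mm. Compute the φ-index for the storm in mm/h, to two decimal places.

φ ≈ 11.45 mm/h

Only the 4 blocks with intensity above φ contribute runoff: 39.2, 35, 32.6, 16.4 mm/h.
Σ(I−φ)·Δt = d  ⇒  (39.2+35+32.6+16.4 − 4φ)·0.5 = 38.7
φ = (123.2 − 38.7/0.5) / 4 = 11.45 mm/h.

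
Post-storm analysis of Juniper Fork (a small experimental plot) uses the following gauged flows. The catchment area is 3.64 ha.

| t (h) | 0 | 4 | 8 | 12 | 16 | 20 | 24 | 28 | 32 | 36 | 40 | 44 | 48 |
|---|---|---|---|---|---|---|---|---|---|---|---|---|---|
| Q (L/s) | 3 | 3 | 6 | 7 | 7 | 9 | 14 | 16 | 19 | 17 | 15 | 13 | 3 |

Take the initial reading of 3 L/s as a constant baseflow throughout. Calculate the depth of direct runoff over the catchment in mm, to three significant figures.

Direct runoff: 0.0, 0.0, 3.0, 4.0, 4.0, 6.0, 11.0, 13.0, 16.0, 14.0, 12.0, 10.0, 0.0 L/s; ΣQ_DR = 93.00 L/s.
V = ΣQ_DR · Δt = 93.00 × 14400 s = 1.339 × 10^6 L.
Over A = 3.64 ha, depth = V / A = 36.8 mm.

d ≈ 36.8 mm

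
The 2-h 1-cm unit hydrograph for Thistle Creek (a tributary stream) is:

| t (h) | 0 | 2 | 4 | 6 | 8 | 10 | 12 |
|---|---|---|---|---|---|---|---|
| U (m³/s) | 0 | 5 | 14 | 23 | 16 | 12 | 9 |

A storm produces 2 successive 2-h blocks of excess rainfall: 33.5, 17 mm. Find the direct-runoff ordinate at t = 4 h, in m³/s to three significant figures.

By discrete convolution, Q_j = Σ (P_i / 10 mm) · U_{j−i}.
At t = 4 h (j=2): Q = (33.5/10)·14 + (17/10)·5 = 55.4 m³/s.

Q ≈ 55.4 m³/s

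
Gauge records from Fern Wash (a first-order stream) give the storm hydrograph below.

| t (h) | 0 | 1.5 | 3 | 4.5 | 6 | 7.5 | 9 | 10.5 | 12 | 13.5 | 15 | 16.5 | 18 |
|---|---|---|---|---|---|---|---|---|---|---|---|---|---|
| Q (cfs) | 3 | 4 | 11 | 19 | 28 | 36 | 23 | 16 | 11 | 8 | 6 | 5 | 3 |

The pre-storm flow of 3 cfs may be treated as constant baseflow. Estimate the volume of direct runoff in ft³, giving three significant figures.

Direct-runoff ordinates (Q − Q_b): 0.0, 1.0, 8.0, 16.0, 25.0, 33.0, 20.0, 13.0, 8.0, 5.0, 3.0, 2.0, 0.0 cfs.
ΣQ_DR = 134.0 cfs.
With Δt = 1.5 h = 5400 s, V = ΣQ_DR · Δt = 134.0 × 5400 = 7.24 × 10^5 ft³.

V ≈ 7.24 × 10^5 ft³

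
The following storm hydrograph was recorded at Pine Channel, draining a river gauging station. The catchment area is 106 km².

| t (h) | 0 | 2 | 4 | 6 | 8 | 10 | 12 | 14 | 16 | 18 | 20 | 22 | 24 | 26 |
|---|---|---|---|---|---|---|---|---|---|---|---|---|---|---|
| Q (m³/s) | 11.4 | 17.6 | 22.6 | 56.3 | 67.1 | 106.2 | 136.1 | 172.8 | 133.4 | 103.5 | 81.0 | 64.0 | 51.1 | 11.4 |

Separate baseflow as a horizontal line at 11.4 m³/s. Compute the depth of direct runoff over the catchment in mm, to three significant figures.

Direct runoff: 0.0, 6.2, 11.2, 44.9, 55.7, 94.8, 124.7, 161.4, 122.0, 92.1, 69.6, 52.6, 39.7, 0.0 m³/s; ΣQ_DR = 874.9 m³/s.
V = ΣQ_DR · Δt = 874.9 × 7200 s = 6.299 × 10^6 m³.
Over A = 106 km², depth = V / A = 59.4 mm.

d ≈ 59.4 mm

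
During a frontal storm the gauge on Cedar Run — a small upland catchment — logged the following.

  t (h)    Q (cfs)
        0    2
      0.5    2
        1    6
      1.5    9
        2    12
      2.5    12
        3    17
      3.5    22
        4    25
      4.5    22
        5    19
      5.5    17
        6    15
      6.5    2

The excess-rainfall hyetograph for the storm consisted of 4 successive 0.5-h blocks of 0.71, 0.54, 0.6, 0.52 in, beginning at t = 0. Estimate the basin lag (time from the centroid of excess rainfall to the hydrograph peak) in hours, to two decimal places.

Centroid of excess rainfall: t_c = Σ P_i·t̄_i / ΣP_i = 0.9462 h (block centres at 0.25, 0.75, 1.25, 1.75 h).
Hydrograph peak occurs at t = 4 h, so basin lag t_L = 4 − 0.9462 = 3.05 h.

t_L ≈ 3.05 h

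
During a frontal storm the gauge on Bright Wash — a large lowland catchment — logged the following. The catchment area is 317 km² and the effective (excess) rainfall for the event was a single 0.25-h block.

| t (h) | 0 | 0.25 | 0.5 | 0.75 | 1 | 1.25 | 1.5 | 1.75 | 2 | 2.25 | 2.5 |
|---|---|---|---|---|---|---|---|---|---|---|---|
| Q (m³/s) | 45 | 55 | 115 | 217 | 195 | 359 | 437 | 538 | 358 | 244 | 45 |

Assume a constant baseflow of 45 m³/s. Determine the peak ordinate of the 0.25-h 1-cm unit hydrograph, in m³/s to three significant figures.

U_p ≈ 822 m³/s

Direct runoff: 0.0, 10.0, 70.0, 172.0, 150.0, 314.0, 392.0, 493.0, 313.0, 199.0, 0.0 m³/s; ΣQ_DR = 2113 m³/s, peak = 493.0 m³/s.
Runoff depth d = ΣQ_DR·Δt / A = 2113 × 900 / (317 km²) = 5.999 mm.
The 1-cm UH is the DRH scaled by (10 mm)/d, so U_p = 493.0 × 10/5.999 = 822 m³/s.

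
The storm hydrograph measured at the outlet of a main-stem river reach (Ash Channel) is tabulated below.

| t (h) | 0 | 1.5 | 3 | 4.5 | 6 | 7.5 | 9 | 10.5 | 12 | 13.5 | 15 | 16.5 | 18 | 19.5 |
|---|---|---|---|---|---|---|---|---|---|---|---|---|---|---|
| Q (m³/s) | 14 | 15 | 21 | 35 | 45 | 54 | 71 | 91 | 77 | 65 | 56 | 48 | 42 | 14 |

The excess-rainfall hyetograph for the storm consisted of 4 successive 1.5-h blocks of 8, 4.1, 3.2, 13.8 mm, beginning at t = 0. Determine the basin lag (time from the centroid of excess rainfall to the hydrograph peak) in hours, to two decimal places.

t_L ≈ 7.07 h

Centroid of excess rainfall: t_c = Σ P_i·t̄_i / ΣP_i = 3.4253 h (block centres at 0.75, 2.25, 3.75, 5.25 h).
Hydrograph peak occurs at t = 10.5 h, so basin lag t_L = 10.5 − 3.4253 = 7.07 h.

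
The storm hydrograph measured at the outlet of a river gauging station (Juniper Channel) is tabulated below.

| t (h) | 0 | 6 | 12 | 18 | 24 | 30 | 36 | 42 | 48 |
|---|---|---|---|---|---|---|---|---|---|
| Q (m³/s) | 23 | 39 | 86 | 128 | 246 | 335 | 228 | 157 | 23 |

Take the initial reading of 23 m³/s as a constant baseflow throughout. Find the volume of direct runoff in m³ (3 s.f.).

Direct-runoff ordinates (Q − Q_b): 0.0, 16.0, 63.0, 105.0, 223.0, 312.0, 205.0, 134.0, 0.0 m³/s.
ΣQ_DR = 1058 m³/s.
With Δt = 6 h = 21600 s, V = ΣQ_DR · Δt = 1058 × 21600 = 2.29 × 10^7 m³.

V ≈ 2.29 × 10^7 m³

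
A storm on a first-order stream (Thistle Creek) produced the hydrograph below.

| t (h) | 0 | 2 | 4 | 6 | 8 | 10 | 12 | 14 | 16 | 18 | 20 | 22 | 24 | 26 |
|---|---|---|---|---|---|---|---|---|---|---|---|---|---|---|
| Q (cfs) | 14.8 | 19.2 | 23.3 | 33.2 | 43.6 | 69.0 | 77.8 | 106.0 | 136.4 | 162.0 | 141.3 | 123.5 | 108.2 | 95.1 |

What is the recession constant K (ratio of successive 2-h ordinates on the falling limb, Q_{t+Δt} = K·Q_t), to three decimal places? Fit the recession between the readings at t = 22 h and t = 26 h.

K ≈ 0.878

Using the recession-limb readings at t = 22 h and t = 26 h: Q falls from 123.5 to 95.1 cfs over 2 intervals.
K = (Q₂/Q₁)^(1/2) = (95.1/123.5)^(1/2) = 0.878.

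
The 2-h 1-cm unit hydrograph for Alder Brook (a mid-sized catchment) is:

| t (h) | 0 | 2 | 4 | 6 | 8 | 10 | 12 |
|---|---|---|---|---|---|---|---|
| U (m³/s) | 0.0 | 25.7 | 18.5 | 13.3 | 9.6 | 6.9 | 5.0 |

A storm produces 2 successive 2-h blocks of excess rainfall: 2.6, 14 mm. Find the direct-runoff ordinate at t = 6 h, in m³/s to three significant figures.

By discrete convolution, Q_j = Σ (P_i / 10 mm) · U_{j−i}.
At t = 6 h (j=3): Q = (2.6/10)·13.3 + (14/10)·18.5 = 29.4 m³/s.

Q ≈ 29.4 m³/s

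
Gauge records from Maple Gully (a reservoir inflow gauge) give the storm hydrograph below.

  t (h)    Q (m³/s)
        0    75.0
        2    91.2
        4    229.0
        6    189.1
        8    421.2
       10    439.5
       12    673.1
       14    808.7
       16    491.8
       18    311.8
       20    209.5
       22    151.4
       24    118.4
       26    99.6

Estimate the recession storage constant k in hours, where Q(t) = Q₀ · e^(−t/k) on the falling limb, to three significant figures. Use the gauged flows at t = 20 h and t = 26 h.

k ≈ 8.07 h

On the falling limb, Q drops from 209.5 to 99.6 m³/s between t = 20 h and t = 26 h (Δt = 6 h).
k = −Δt / ln(Q₂/Q₁) = −6 / ln(99.6/209.5) = 8.07 h.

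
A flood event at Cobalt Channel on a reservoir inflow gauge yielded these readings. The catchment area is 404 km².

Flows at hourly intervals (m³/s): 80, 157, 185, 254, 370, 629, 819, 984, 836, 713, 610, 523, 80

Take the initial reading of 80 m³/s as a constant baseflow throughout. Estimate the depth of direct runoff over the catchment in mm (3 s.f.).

d ≈ 46.3 mm

Direct runoff: 0.0, 77.0, 105.0, 174.0, 290.0, 549.0, 739.0, 904.0, 756.0, 633.0, 530.0, 443.0, 0.0 m³/s; ΣQ_DR = 5200 m³/s.
V = ΣQ_DR · Δt = 5200 × 3600 s = 1.872 × 10^7 m³.
Over A = 404 km², depth = V / A = 46.3 mm.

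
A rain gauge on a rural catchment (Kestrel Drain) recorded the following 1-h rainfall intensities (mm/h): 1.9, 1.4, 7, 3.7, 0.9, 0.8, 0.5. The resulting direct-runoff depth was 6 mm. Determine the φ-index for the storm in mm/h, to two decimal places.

φ ≈ 2.35 mm/h

Only the 2 blocks with intensity above φ contribute runoff: 7, 3.7 mm/h.
Σ(I−φ)·Δt = d  ⇒  (7+3.7 − 2φ)·1 = 6
φ = (10.70 − 6/1) / 2 = 2.35 mm/h.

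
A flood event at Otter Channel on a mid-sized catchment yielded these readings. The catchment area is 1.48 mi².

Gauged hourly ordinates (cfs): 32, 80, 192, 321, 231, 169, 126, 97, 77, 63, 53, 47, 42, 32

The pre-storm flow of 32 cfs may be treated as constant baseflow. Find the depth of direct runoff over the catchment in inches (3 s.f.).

Direct runoff: 0.0, 48.0, 160.0, 289.0, 199.0, 137.0, 94.0, 65.0, 45.0, 31.0, 21.0, 15.0, 10.0, 0.0 cfs; ΣQ_DR = 1114 cfs.
V = ΣQ_DR · Δt = 1114 × 3600 s = 4.010 × 10^6 ft³.
Over A = 1.48 mi², depth = V / A = 1.17 in.

d ≈ 1.17 in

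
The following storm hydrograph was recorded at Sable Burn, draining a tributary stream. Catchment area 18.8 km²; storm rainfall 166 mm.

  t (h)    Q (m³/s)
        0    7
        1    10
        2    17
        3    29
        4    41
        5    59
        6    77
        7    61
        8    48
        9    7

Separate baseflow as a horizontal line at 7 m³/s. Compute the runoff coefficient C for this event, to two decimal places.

C ≈ 0.33

ΣQ_DR = 286.0 m³/s; V = ΣQ_DR·Δt = 1.030 × 10^6 m³.
Runoff depth d = V / A = 54.77 mm.
C = d / P = 54.77 / 166 = 0.33.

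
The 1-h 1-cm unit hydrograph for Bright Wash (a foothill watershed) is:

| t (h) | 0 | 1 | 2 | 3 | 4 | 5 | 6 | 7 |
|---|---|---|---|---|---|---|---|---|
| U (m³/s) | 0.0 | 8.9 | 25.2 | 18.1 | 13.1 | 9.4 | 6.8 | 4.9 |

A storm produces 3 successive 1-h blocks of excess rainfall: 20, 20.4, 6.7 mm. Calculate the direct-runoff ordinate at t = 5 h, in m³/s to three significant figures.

Q ≈ 57.7 m³/s

By discrete convolution, Q_j = Σ (P_i / 10 mm) · U_{j−i}.
At t = 5 h (j=5): Q = (20/10)·9.4 + (20.4/10)·13.1 + (6.7/10)·18.1 = 57.7 m³/s.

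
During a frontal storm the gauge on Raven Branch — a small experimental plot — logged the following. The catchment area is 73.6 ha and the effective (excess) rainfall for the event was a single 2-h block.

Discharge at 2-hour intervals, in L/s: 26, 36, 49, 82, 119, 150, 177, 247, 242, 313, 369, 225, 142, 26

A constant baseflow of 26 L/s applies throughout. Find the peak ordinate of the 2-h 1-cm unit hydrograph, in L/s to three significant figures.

U_p ≈ 191 L/s

Direct runoff: 0.0, 10.0, 23.0, 56.0, 93.0, 124.0, 151.0, 221.0, 216.0, 287.0, 343.0, 199.0, 116.0, 0.0 L/s; ΣQ_DR = 1839 L/s, peak = 343.0 L/s.
Runoff depth d = ΣQ_DR·Δt / A = 1839 × 7200 / (73.6 ha) = 17.99 mm.
The 1-cm UH is the DRH scaled by (10 mm)/d, so U_p = 343.0 × 10/17.99 = 191 L/s.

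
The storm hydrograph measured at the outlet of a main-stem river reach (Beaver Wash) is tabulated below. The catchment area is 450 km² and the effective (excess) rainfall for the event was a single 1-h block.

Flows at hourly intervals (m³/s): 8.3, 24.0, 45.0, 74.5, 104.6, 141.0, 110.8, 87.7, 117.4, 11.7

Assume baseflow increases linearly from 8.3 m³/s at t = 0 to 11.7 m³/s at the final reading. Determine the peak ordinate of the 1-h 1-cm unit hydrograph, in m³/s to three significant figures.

U_p ≈ 262 m³/s

Direct runoff: 0.00, 15.32, 35.94, 65.07, 94.79, 130.81, 100.23, 76.76, 106.08, 0.00 m³/s; ΣQ_DR = 625.0 m³/s, peak = 130.81 m³/s.
Runoff depth d = ΣQ_DR·Δt / A = 625.0 × 3600 / (450 km²) = 5.000 mm.
The 1-cm UH is the DRH scaled by (10 mm)/d, so U_p = 130.81 × 10/5.000 = 262 m³/s.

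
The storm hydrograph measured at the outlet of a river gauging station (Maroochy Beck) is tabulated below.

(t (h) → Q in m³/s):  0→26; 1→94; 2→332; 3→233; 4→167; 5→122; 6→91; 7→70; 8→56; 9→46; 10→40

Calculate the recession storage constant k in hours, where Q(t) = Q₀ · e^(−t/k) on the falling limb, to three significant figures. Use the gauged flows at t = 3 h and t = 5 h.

On the falling limb, Q drops from 233 to 122 m³/s between t = 3 h and t = 5 h (Δt = 2 h).
k = −Δt / ln(Q₂/Q₁) = −2 / ln(122/233) = 3.09 h.

k ≈ 3.09 h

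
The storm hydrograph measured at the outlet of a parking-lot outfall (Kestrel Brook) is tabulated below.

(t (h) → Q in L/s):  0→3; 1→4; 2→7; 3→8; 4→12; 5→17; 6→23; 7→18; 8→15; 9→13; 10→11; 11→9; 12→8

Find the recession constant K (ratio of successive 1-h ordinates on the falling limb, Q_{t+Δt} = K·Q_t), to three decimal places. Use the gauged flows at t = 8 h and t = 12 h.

K ≈ 0.855

Using the recession-limb readings at t = 8 h and t = 12 h: Q falls from 15 to 8 L/s over 4 intervals.
K = (Q₂/Q₁)^(1/4) = (8/15)^(1/4) = 0.855.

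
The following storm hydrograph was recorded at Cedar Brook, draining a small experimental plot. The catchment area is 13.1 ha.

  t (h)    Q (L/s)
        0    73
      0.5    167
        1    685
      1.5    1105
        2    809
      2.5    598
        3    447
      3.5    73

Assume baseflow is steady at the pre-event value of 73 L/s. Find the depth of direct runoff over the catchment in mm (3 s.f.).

d ≈ 46.3 mm

Direct runoff: 0.0, 94.0, 612.0, 1032.0, 736.0, 525.0, 374.0, 0.0 L/s; ΣQ_DR = 3373 L/s.
V = ΣQ_DR · Δt = 3373 × 1800 s = 6.071 × 10^6 L.
Over A = 13.1 ha, depth = V / A = 46.3 mm.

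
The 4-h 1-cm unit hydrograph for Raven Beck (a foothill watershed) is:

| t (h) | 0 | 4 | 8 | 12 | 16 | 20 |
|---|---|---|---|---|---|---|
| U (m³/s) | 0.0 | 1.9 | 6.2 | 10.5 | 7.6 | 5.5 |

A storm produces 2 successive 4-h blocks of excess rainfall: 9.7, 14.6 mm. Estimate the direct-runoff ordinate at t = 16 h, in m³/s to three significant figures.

By discrete convolution, Q_j = Σ (P_i / 10 mm) · U_{j−i}.
At t = 16 h (j=4): Q = (9.7/10)·7.6 + (14.6/10)·10.5 = 22.7 m³/s.

Q ≈ 22.7 m³/s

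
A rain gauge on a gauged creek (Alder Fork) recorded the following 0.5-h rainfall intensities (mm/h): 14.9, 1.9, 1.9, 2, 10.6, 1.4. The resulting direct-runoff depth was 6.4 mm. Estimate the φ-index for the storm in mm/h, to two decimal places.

φ ≈ 6.35 mm/h

Only the 2 blocks with intensity above φ contribute runoff: 14.9, 10.6 mm/h.
Σ(I−φ)·Δt = d  ⇒  (14.9+10.6 − 2φ)·0.5 = 6.4
φ = (25.50 − 6.4/0.5) / 2 = 6.35 mm/h.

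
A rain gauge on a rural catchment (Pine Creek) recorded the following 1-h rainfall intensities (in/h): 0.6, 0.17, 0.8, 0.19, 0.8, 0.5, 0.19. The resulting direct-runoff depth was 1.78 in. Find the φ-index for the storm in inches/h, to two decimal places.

Only the 4 blocks with intensity above φ contribute runoff: 0.6, 0.8, 0.8, 0.5 in/h.
Σ(I−φ)·Δt = d  ⇒  (0.6+0.8+0.8+0.5 − 4φ)·1 = 1.78
φ = (2.700 − 1.78/1) / 4 = 0.23 in/h.

φ ≈ 0.23 in/h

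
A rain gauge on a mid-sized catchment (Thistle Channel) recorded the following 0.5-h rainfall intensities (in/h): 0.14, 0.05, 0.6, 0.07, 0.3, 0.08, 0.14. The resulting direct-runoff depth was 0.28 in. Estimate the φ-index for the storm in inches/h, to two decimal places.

Only the 2 blocks with intensity above φ contribute runoff: 0.6, 0.3 in/h.
Σ(I−φ)·Δt = d  ⇒  (0.6+0.3 − 2φ)·0.5 = 0.28
φ = (0.9000 − 0.28/0.5) / 2 = 0.17 in/h.

φ ≈ 0.17 in/h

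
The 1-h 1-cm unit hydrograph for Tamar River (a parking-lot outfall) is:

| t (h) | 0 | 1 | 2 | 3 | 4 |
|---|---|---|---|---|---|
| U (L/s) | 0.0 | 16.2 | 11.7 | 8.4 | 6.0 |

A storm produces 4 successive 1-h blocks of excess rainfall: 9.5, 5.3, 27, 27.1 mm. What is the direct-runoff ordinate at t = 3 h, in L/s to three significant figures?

Q ≈ 57.9 L/s

By discrete convolution, Q_j = Σ (P_i / 10 mm) · U_{j−i}.
At t = 3 h (j=3): Q = (9.5/10)·8.4 + (5.3/10)·11.7 + (27/10)·16.2 + (27.1/10)·0.0 = 57.9 L/s.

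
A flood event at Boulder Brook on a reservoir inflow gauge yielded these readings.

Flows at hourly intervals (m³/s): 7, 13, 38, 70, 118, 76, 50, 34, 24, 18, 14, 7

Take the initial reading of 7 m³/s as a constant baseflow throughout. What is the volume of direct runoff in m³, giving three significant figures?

Direct-runoff ordinates (Q − Q_b): 0.0, 6.0, 31.0, 63.0, 111.0, 69.0, 43.0, 27.0, 17.0, 11.0, 7.0, 0.0 m³/s.
ΣQ_DR = 385.0 m³/s.
With Δt = 1 h = 3600 s, V = ΣQ_DR · Δt = 385.0 × 3600 = 1.39 × 10^6 m³.

V ≈ 1.39 × 10^6 m³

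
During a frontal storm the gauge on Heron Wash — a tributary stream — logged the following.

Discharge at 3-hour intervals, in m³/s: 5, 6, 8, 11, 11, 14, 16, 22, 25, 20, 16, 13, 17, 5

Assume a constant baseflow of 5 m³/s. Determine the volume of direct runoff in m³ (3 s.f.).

V ≈ 1.29 × 10^6 m³

Direct-runoff ordinates (Q − Q_b): 0.0, 1.0, 3.0, 6.0, 6.0, 9.0, 11.0, 17.0, 20.0, 15.0, 11.0, 8.0, 12.0, 0.0 m³/s.
ΣQ_DR = 119.0 m³/s.
With Δt = 3 h = 10800 s, V = ΣQ_DR · Δt = 119.0 × 10800 = 1.29 × 10^6 m³.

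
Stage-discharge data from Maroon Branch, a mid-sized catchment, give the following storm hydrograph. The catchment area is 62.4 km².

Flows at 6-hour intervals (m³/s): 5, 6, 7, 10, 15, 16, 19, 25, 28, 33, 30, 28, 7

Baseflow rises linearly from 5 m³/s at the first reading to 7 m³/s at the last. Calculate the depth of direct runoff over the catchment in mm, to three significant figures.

Direct runoff: 0.00, 0.83, 1.67, 4.50, 9.33, 10.17, 13.00, 18.83, 21.67, 26.50, 23.33, 21.17, 0.00 m³/s; ΣQ_DR = 151.0 m³/s.
V = ΣQ_DR · Δt = 151.0 × 21600 s = 3.262 × 10^6 m³.
Over A = 62.4 km², depth = V / A = 52.3 mm.

d ≈ 52.3 mm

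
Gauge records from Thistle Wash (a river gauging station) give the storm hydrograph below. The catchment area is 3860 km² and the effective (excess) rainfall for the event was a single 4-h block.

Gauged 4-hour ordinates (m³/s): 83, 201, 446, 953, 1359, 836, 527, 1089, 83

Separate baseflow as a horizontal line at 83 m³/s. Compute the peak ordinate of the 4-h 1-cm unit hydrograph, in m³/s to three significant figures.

Direct runoff: 0.0, 118.0, 363.0, 870.0, 1276.0, 753.0, 444.0, 1006.0, 0.0 m³/s; ΣQ_DR = 4830 m³/s, peak = 1276.0 m³/s.
Runoff depth d = ΣQ_DR·Δt / A = 4830 × 14400 / (3860 km²) = 18.02 mm.
The 1-cm UH is the DRH scaled by (10 mm)/d, so U_p = 1276.0 × 10/18.02 = 708 m³/s.

U_p ≈ 708 m³/s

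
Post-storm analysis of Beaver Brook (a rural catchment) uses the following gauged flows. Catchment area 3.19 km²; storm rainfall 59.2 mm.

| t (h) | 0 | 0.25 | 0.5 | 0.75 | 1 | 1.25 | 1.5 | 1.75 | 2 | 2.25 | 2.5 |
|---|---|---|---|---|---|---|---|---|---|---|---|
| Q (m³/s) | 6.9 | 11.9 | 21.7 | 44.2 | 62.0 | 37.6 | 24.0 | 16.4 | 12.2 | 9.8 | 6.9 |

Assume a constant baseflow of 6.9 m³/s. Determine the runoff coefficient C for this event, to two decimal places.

ΣQ_DR = 177.7 m³/s; V = ΣQ_DR·Δt = 1.599 × 10^5 m³.
Runoff depth d = V / A = 50.13 mm.
C = d / P = 50.13 / 59.2 = 0.85.

C ≈ 0.85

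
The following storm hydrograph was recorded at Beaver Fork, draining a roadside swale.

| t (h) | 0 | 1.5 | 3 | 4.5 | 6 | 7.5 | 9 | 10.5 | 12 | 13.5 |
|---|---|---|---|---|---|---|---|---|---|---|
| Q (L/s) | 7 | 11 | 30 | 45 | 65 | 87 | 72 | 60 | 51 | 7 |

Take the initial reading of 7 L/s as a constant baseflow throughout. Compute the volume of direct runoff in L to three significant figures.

Direct-runoff ordinates (Q − Q_b): 0.0, 4.0, 23.0, 38.0, 58.0, 80.0, 65.0, 53.0, 44.0, 0.0 L/s.
ΣQ_DR = 365.0 L/s.
With Δt = 1.5 h = 5400 s, V = ΣQ_DR · Δt = 365.0 × 5400 = 1.97 × 10^6 L.

V ≈ 1.97 × 10^6 L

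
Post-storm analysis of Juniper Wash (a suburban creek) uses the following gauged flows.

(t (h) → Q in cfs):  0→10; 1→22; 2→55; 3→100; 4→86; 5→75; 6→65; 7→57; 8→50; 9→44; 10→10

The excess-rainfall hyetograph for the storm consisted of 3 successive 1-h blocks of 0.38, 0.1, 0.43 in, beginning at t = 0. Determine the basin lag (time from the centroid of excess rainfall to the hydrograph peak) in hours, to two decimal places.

t_L ≈ 1.45 h

Centroid of excess rainfall: t_c = Σ P_i·t̄_i / ΣP_i = 1.5549 h (block centres at 0.5, 1.5, 2.5 h).
Hydrograph peak occurs at t = 3 h, so basin lag t_L = 3 − 1.5549 = 1.45 h.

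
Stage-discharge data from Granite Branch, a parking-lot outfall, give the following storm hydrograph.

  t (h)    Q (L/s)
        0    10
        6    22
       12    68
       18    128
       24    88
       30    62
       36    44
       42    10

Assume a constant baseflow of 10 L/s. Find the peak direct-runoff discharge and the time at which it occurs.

Subtracting baseflow gives direct-runoff ordinates: 0.0, 12.0, 58.0, 118.0, 78.0, 52.0, 34.0, 0.0 L/s.
The maximum is 118.0 L/s, occurring at the reading for t = 18 h.

Q_p = 118.0 L/s at t = 18 h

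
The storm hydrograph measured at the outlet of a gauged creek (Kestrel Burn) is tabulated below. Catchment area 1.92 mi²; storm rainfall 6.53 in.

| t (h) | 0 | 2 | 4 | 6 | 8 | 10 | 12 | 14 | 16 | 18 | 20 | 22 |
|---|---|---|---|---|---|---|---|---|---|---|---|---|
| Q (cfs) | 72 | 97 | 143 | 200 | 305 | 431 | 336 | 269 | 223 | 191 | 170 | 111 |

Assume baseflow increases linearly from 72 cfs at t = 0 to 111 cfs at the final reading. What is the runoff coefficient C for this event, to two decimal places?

C ≈ 0.36

ΣQ_DR = 1450 cfs; V = ΣQ_DR·Δt = 1.044 × 10^7 ft³.
Runoff depth d = V / A = 2.341 in.
C = d / P = 2.341 / 6.53 = 0.36.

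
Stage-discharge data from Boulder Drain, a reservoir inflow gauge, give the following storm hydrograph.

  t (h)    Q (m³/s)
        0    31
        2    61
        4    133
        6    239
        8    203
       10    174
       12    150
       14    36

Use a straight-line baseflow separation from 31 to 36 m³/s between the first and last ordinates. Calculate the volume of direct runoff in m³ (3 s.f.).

Direct-runoff ordinates (Q − Q_b): 0.00, 29.29, 100.57, 205.86, 169.14, 139.43, 114.71, 0.00 m³/s.
ΣQ_DR = 759.0 m³/s.
With Δt = 2 h = 7200 s, V = ΣQ_DR · Δt = 759.0 × 7200 = 5.46 × 10^6 m³.

V ≈ 5.46 × 10^6 m³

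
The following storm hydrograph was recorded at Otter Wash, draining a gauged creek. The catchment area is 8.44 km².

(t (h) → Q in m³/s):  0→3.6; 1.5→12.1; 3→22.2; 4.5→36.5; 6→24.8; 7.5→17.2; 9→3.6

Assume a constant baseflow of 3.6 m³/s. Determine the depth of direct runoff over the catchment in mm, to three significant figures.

Direct runoff: 0.0, 8.5, 18.6, 32.9, 21.2, 13.6, 0.0 m³/s; ΣQ_DR = 94.80 m³/s.
V = ΣQ_DR · Δt = 94.80 × 5400 s = 5.119 × 10^5 m³.
Over A = 8.44 km², depth = V / A = 60.7 mm.

d ≈ 60.7 mm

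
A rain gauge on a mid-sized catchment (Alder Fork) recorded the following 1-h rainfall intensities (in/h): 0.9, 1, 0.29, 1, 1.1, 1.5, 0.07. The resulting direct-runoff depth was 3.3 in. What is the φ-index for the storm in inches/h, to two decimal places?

φ ≈ 0.44 in/h

Only the 5 blocks with intensity above φ contribute runoff: 0.9, 1, 1, 1.1, 1.5 in/h.
Σ(I−φ)·Δt = d  ⇒  (0.9+1+1+1.1+1.5 − 5φ)·1 = 3.3
φ = (5.500 − 3.3/1) / 5 = 0.44 in/h.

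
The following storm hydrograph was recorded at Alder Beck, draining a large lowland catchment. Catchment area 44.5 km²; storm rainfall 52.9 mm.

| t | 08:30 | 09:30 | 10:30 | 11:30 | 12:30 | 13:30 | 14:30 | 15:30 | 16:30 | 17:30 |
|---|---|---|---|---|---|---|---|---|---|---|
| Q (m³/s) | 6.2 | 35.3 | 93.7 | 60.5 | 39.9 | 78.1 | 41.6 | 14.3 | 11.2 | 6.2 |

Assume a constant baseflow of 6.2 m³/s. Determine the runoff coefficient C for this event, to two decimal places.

C ≈ 0.50

ΣQ_DR = 325.0 m³/s; V = ΣQ_DR·Δt = 1.170 × 10^6 m³.
Runoff depth d = V / A = 26.29 mm.
C = d / P = 26.29 / 52.9 = 0.50.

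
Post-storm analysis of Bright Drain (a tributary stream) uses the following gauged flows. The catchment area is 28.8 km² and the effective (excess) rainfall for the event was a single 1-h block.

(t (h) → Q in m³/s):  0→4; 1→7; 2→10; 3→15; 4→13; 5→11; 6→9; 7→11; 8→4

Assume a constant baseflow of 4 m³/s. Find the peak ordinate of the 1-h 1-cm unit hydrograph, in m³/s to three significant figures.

Direct runoff: 0.0, 3.0, 6.0, 11.0, 9.0, 7.0, 5.0, 7.0, 0.0 m³/s; ΣQ_DR = 48.00 m³/s, peak = 11.0 m³/s.
Runoff depth d = ΣQ_DR·Δt / A = 48.00 × 3600 / (28.8 km²) = 6.000 mm.
The 1-cm UH is the DRH scaled by (10 mm)/d, so U_p = 11.0 × 10/6.000 = 18.3 m³/s.

U_p ≈ 18.3 m³/s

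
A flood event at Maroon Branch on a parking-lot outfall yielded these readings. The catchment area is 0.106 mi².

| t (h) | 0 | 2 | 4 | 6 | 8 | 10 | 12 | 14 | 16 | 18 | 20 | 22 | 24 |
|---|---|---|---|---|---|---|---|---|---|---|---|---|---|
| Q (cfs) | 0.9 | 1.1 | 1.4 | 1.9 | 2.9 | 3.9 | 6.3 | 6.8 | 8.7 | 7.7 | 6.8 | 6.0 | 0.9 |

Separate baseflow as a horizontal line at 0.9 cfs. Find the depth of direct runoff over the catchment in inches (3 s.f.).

Direct runoff: 0.0, 0.2, 0.5, 1.0, 2.0, 3.0, 5.4, 5.9, 7.8, 6.8, 5.9, 5.1, 0.0 cfs; ΣQ_DR = 43.60 cfs.
V = ΣQ_DR · Δt = 43.60 × 7200 s = 3.139 × 10^5 ft³.
Over A = 0.106 mi², depth = V / A = 1.27 in.

d ≈ 1.27 in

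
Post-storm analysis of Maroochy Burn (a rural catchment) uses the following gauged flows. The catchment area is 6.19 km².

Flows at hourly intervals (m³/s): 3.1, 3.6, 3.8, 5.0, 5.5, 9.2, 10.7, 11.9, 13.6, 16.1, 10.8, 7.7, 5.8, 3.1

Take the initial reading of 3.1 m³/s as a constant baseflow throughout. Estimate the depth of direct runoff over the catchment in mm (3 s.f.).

d ≈ 38.7 mm

Direct runoff: 0.0, 0.5, 0.7, 1.9, 2.4, 6.1, 7.6, 8.8, 10.5, 13.0, 7.7, 4.6, 2.7, 0.0 m³/s; ΣQ_DR = 66.50 m³/s.
V = ΣQ_DR · Δt = 66.50 × 3600 s = 2.394 × 10^5 m³.
Over A = 6.19 km², depth = V / A = 38.7 mm.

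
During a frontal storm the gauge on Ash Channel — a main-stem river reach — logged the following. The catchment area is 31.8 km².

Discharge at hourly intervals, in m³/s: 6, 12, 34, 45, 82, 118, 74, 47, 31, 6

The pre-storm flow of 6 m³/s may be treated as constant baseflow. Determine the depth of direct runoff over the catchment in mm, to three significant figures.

Direct runoff: 0.0, 6.0, 28.0, 39.0, 76.0, 112.0, 68.0, 41.0, 25.0, 0.0 m³/s; ΣQ_DR = 395.0 m³/s.
V = ΣQ_DR · Δt = 395.0 × 3600 s = 1.422 × 10^6 m³.
Over A = 31.8 km², depth = V / A = 44.7 mm.

d ≈ 44.7 mm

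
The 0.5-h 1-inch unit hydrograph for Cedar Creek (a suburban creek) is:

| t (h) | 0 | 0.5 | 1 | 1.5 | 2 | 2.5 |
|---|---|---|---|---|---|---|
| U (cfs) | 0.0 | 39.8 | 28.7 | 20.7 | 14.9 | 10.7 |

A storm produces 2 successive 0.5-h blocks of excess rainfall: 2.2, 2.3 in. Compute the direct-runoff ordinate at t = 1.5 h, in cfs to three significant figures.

Q ≈ 112 cfs

By discrete convolution, Q_j = Σ (P_i / 1 in) · U_{j−i}.
At t = 1.5 h (j=3): Q = (2.2/1)·20.7 + (2.3/1)·28.7 = 112 cfs.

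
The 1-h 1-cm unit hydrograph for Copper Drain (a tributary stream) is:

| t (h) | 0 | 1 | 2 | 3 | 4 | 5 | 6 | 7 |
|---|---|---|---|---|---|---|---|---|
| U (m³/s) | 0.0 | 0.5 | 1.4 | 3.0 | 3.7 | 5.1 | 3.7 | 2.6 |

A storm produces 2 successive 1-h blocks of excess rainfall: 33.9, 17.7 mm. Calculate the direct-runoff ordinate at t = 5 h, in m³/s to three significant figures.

Q ≈ 23.8 m³/s

By discrete convolution, Q_j = Σ (P_i / 10 mm) · U_{j−i}.
At t = 5 h (j=5): Q = (33.9/10)·5.1 + (17.7/10)·3.7 = 23.8 m³/s.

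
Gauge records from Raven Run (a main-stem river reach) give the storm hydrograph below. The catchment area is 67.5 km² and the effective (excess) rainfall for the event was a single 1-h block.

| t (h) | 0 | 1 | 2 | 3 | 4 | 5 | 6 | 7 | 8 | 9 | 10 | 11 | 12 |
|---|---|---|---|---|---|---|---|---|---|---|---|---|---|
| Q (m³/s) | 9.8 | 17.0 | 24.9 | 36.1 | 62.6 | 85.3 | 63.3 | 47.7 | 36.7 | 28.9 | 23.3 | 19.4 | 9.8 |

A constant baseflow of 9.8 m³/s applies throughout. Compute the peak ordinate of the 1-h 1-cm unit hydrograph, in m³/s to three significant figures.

U_p ≈ 42.0 m³/s

Direct runoff: 0.0, 7.2, 15.1, 26.3, 52.8, 75.5, 53.5, 37.9, 26.9, 19.1, 13.5, 9.6, 0.0 m³/s; ΣQ_DR = 337.4 m³/s, peak = 75.5 m³/s.
Runoff depth d = ΣQ_DR·Δt / A = 337.4 × 3600 / (67.5 km²) = 17.99 mm.
The 1-cm UH is the DRH scaled by (10 mm)/d, so U_p = 75.5 × 10/17.99 = 42.0 m³/s.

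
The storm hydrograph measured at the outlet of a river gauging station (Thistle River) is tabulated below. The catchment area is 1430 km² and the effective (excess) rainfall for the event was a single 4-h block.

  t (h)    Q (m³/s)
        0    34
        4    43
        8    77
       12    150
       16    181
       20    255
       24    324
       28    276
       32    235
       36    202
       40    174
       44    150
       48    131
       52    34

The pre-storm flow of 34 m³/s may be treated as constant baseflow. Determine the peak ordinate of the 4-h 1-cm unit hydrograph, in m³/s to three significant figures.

Direct runoff: 0.0, 9.0, 43.0, 116.0, 147.0, 221.0, 290.0, 242.0, 201.0, 168.0, 140.0, 116.0, 97.0, 0.0 m³/s; ΣQ_DR = 1790 m³/s, peak = 290.0 m³/s.
Runoff depth d = ΣQ_DR·Δt / A = 1790 × 14400 / (1430 km²) = 18.03 mm.
The 1-cm UH is the DRH scaled by (10 mm)/d, so U_p = 290.0 × 10/18.03 = 161 m³/s.

U_p ≈ 161 m³/s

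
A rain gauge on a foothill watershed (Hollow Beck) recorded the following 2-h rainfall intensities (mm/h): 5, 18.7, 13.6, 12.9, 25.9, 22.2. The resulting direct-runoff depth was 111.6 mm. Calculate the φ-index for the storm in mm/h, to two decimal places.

Only the 5 blocks with intensity above φ contribute runoff: 18.7, 13.6, 12.9, 25.9, 22.2 mm/h.
Σ(I−φ)·Δt = d  ⇒  (18.7+13.6+12.9+25.9+22.2 − 5φ)·2 = 111.6
φ = (93.30 − 111.6/2) / 5 = 7.50 mm/h.

φ ≈ 7.50 mm/h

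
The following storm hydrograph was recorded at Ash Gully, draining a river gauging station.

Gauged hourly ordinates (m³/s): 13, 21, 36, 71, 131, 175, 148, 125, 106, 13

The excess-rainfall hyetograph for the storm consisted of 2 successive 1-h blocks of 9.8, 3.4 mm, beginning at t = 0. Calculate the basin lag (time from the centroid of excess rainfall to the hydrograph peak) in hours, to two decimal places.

Centroid of excess rainfall: t_c = Σ P_i·t̄_i / ΣP_i = 0.7576 h (block centres at 0.5, 1.5 h).
Hydrograph peak occurs at t = 5 h, so basin lag t_L = 5 − 0.7576 = 4.24 h.

t_L ≈ 4.24 h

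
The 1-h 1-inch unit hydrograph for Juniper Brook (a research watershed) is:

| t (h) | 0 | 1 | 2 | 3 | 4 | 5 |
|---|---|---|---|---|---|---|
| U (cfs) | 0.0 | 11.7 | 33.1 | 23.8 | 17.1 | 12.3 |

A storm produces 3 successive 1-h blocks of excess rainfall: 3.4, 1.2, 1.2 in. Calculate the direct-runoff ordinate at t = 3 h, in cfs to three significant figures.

By discrete convolution, Q_j = Σ (P_i / 1 in) · U_{j−i}.
At t = 3 h (j=3): Q = (3.4/1)·23.8 + (1.2/1)·33.1 + (1.2/1)·11.7 = 135 cfs.

Q ≈ 135 cfs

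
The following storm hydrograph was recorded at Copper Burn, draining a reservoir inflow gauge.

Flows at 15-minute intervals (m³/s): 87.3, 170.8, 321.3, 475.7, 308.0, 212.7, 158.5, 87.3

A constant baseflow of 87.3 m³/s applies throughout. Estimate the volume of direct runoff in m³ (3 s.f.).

Direct-runoff ordinates (Q − Q_b): 0.0, 83.5, 234.0, 388.4, 220.7, 125.4, 71.2, 0.0 m³/s.
ΣQ_DR = 1123 m³/s.
With Δt = 0.25 h = 900 s, V = ΣQ_DR · Δt = 1123 × 900 = 1.01 × 10^6 m³.

V ≈ 1.01 × 10^6 m³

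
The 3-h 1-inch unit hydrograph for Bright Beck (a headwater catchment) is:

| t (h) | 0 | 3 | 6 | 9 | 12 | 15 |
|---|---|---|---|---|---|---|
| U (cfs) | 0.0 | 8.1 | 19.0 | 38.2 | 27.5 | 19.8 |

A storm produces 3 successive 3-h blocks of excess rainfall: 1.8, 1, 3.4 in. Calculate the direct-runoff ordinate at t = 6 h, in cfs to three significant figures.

By discrete convolution, Q_j = Σ (P_i / 1 in) · U_{j−i}.
At t = 6 h (j=2): Q = (1.8/1)·19.0 + (1/1)·8.1 + (3.4/1)·0.0 = 42.3 cfs.

Q ≈ 42.3 cfs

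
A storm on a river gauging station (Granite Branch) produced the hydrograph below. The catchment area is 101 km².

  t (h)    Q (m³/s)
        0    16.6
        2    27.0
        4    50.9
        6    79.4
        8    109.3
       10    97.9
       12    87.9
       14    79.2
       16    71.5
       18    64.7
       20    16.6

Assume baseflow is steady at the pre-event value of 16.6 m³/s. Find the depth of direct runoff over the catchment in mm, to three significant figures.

Direct runoff: 0.0, 10.4, 34.3, 62.8, 92.7, 81.3, 71.3, 62.6, 54.9, 48.1, 0.0 m³/s; ΣQ_DR = 518.4 m³/s.
V = ΣQ_DR · Δt = 518.4 × 7200 s = 3.732 × 10^6 m³.
Over A = 101 km², depth = V / A = 37.0 mm.

d ≈ 37.0 mm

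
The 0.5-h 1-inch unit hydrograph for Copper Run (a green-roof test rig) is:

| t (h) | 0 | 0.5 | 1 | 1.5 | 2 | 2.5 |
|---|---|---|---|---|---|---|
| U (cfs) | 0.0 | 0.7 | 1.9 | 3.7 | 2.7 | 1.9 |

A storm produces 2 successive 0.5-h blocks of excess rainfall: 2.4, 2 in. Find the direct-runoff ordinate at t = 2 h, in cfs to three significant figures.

Q ≈ 13.9 cfs

By discrete convolution, Q_j = Σ (P_i / 1 in) · U_{j−i}.
At t = 2 h (j=4): Q = (2.4/1)·2.7 + (2/1)·3.7 = 13.9 cfs.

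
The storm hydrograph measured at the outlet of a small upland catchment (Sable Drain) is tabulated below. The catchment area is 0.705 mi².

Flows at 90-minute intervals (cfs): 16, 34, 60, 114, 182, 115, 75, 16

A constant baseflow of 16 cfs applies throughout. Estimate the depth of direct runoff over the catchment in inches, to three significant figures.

d ≈ 1.60 in

Direct runoff: 0.0, 18.0, 44.0, 98.0, 166.0, 99.0, 59.0, 0.0 cfs; ΣQ_DR = 484.0 cfs.
V = ΣQ_DR · Δt = 484.0 × 5400 s = 2.614 × 10^6 ft³.
Over A = 0.705 mi², depth = V / A = 1.60 in.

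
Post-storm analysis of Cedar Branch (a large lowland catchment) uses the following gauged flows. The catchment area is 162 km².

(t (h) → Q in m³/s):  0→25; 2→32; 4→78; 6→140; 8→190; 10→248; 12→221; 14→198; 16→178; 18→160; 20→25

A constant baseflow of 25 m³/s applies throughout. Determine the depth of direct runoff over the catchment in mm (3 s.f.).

d ≈ 54.2 mm

Direct runoff: 0.0, 7.0, 53.0, 115.0, 165.0, 223.0, 196.0, 173.0, 153.0, 135.0, 0.0 m³/s; ΣQ_DR = 1220 m³/s.
V = ΣQ_DR · Δt = 1220 × 7200 s = 8.784 × 10^6 m³.
Over A = 162 km², depth = V / A = 54.2 mm.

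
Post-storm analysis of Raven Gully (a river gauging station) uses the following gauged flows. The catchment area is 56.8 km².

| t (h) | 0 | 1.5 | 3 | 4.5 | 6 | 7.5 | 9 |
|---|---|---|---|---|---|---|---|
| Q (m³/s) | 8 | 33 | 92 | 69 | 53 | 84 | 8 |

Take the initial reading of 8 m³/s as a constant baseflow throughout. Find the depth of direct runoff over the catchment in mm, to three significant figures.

Direct runoff: 0.0, 25.0, 84.0, 61.0, 45.0, 76.0, 0.0 m³/s; ΣQ_DR = 291.0 m³/s.
V = ΣQ_DR · Δt = 291.0 × 5400 s = 1.571 × 10^6 m³.
Over A = 56.8 km², depth = V / A = 27.7 mm.

d ≈ 27.7 mm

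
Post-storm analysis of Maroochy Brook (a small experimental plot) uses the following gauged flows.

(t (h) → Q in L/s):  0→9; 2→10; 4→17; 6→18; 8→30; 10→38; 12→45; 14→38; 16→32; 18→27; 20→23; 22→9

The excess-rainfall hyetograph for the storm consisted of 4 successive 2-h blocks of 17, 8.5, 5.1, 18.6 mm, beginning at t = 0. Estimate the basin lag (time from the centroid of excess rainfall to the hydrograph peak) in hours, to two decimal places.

t_L ≈ 7.97 h

Centroid of excess rainfall: t_c = Σ P_i·t̄_i / ΣP_i = 4.0285 h (block centres at 1, 3, 5, 7 h).
Hydrograph peak occurs at t = 12 h, so basin lag t_L = 12 − 4.0285 = 7.97 h.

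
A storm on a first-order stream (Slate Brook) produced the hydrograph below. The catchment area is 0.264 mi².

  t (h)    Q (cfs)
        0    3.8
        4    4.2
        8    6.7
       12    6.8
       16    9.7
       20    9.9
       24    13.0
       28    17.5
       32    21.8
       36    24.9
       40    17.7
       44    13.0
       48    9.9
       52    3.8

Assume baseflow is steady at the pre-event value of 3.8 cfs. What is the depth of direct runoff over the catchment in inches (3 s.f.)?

Direct runoff: 0.0, 0.4, 2.9, 3.0, 5.9, 6.1, 9.2, 13.7, 18.0, 21.1, 13.9, 9.2, 6.1, 0.0 cfs; ΣQ_DR = 109.5 cfs.
V = ΣQ_DR · Δt = 109.5 × 14400 s = 1.577 × 10^6 ft³.
Over A = 0.264 mi², depth = V / A = 2.57 in.

d ≈ 2.57 in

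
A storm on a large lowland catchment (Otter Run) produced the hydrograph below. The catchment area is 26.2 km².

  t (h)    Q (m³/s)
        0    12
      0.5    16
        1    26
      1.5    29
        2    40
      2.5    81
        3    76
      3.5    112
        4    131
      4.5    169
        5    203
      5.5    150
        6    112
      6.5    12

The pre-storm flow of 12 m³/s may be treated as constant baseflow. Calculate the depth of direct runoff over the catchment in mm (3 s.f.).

d ≈ 68.8 mm

Direct runoff: 0.0, 4.0, 14.0, 17.0, 28.0, 69.0, 64.0, 100.0, 119.0, 157.0, 191.0, 138.0, 100.0, 0.0 m³/s; ΣQ_DR = 1001 m³/s.
V = ΣQ_DR · Δt = 1001 × 1800 s = 1.802 × 10^6 m³.
Over A = 26.2 km², depth = V / A = 68.8 mm.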